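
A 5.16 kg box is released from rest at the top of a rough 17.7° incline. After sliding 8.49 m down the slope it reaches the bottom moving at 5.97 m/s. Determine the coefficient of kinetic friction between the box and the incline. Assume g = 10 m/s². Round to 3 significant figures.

Energy balance down the incline: mg L sinθ − ½mv² = μ_k (mg cosθ) L
mgL sinθ = 133.19 J; ½mv² = 91.954 J
W_f = 133.19 − 91.954 = 41.24 J
μ_k = W_f/(mg cosθ · L) = 41.24/(49.16 × 8.49) = 0.09881

μ_k = 0.0988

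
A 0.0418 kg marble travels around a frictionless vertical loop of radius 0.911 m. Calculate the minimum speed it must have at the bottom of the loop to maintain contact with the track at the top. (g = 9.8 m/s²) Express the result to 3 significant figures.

v = 6.68 m/s

At the top: mg = mv_top²/r ⇒ v_top² = gr = 8.928 m²/s²
Energy from bottom to top (height 2r): ½mv_bot² = ½mv_top² + mg(2r)
v_bot² = gr + 4gr = 5gr = 44.64
v_bot = √(5gr) = 6.681 m/s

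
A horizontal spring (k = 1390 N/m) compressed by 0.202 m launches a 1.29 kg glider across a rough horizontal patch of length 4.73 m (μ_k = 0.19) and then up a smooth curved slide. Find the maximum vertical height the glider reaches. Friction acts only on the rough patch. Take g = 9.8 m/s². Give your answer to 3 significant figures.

h = 1.34 m

Spring energy: E₀ = ½kx² = ½(1390)(0.202)² = 28.359 J
Friction: W_f = μ_k mg d = (0.19)(1.29)(9.8)(4.73) = 11.36 J
Energy at base of ramp: E = 28.359 − 11.36 = 16.997 J
At max height all remaining energy is PE: mgh = E ⇒ h = E/(mg) = 16.997/(1.29 × 9.8) = 1.345 m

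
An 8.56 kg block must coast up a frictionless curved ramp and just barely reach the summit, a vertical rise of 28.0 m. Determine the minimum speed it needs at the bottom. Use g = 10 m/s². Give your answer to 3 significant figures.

v = 23.7 m/s

At the top it is momentarily at rest, so all KE converts to PE: ½mv² = mgh
v = √(2gh) = √(2 × 10 × 28.0) = 23.66 m/s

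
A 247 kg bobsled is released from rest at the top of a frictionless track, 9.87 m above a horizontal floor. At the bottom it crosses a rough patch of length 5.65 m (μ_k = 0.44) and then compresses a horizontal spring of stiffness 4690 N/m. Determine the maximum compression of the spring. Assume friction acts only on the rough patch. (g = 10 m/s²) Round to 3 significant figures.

Initial energy: E₁ = mgh = (247)(10)(9.87) = 24379 J
Friction removes W_f = μ_k mg d = (0.44)(247)(10)(5.65) = 6140 J
Energy reaching the spring: E = 24379 − 6140 = 18238 J
At max compression ½kx² = E ⇒ x = √(2E/k) = √(2 × 18238/4690) = 2.789 m

x = 2.79 m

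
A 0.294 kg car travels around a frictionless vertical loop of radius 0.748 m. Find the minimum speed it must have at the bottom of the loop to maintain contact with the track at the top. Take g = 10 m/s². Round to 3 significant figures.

At the top: mg = mv_top²/r ⇒ v_top² = gr = 7.480 m²/s²
Energy from bottom to top (height 2r): ½mv_bot² = ½mv_top² + mg(2r)
v_bot² = gr + 4gr = 5gr = 37.40
v_bot = √(5gr) = 6.116 m/s

v = 6.12 m/s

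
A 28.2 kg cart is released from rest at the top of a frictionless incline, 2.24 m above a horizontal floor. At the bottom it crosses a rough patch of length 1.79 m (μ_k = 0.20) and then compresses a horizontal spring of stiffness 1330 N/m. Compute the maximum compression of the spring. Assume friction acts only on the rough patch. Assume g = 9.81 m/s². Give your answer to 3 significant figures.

x = 0.885 m

Initial energy: E₁ = mgh = (28.2)(9.81)(2.24) = 619.68 J
Friction removes W_f = μ_k mg d = (0.20)(28.2)(9.81)(1.79) = 99.04 J
Energy reaching the spring: E = 619.68 − 99.04 = 520.64 J
At max compression ½kx² = E ⇒ x = √(2E/k) = √(2 × 520.64/1330) = 0.8848 m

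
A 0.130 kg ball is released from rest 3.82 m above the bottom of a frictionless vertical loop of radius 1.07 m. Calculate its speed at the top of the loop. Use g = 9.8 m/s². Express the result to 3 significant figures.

v = 5.74 m/s

Energy conservation: mgh = ½mv_top² + mg(2r)
v_top² = 2g(h − 2r) = 2(9.8)(3.82 − 2.140) = 32.93
v_top = 5.738 m/s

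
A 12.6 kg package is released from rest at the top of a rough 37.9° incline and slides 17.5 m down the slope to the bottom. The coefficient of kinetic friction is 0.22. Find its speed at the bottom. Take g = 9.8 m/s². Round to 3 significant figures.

v = 12.3 m/s

Taking the bottom as reference, mgh = ½mv² + μ_k N L with h = L sinθ, N = mg cosθ:
mgh = mgL sinθ = (12.6)(9.8)(17.5)sin37.9° = 1327.4 J
W_f = μ_k mg cosθ · L = (0.22)(12.6)(9.8)cos37.9°·17.5 = 375.1 J
½mv² = 1327.4 − 375.1 = 952.28 J
v = √(2 × 952.28/12.6) = 12.29 m/s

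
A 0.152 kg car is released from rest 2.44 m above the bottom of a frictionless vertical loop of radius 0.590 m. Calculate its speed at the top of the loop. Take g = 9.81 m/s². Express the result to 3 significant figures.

Energy conservation: mgh = ½mv_top² + mg(2r)
v_top² = 2g(h − 2r) = 2(9.81)(2.44 − 1.180) = 24.72
v_top = 4.972 m/s

v = 4.97 m/s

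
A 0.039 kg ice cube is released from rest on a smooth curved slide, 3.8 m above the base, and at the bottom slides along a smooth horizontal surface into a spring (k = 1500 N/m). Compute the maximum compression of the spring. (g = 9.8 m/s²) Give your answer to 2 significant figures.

x = 0.044 m

Gravitational PE at the top equals spring PE at max compression: mgh = ½kx²
x = √(2mgh/k) = √(2 × 0.039 × 9.8 × 3.8 / 1500) = 0.04401 m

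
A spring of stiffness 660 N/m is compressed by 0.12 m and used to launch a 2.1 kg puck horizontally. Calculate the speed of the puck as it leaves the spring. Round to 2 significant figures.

v = 2.1 m/s

Spring PE converts entirely to kinetic energy: ½kx² = ½mv²
v = x√(k/m) = 0.12 × √(660/2.1) = 2.127 m/s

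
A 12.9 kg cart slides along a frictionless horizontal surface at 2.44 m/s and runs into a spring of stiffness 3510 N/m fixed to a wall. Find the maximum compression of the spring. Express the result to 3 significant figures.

x = 0.148 m

All KE is stored as spring PE at maximum compression: ½mv² = ½kx²
x = v√(m/k) = 2.44 × √(12.9/3510) = 0.1479 m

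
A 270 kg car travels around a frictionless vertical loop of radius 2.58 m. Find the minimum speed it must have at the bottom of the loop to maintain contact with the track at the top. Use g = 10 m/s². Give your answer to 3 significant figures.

v = 11.4 m/s

At the top: mg = mv_top²/r ⇒ v_top² = gr = 25.80 m²/s²
Energy from bottom to top (height 2r): ½mv_bot² = ½mv_top² + mg(2r)
v_bot² = gr + 4gr = 5gr = 129.0
v_bot = √(5gr) = 11.36 m/s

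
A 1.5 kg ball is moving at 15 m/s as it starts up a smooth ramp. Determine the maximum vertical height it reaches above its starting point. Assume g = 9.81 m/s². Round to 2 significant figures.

h = 11 m

Setting KE at the bottom equal to PE gained: ½mv² = mgh
h = v²/(2g) = 15²/(2 × 9.81) = 11.47 m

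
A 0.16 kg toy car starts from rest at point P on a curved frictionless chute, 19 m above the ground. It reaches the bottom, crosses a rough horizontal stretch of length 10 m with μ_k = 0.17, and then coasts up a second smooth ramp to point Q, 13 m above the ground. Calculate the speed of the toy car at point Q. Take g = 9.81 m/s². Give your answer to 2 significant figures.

v = 9.2 m/s

Energy at P: mgh₁ = (0.16)(9.81)(19) = 29.822 J
Friction loss: W_f = μ_k mg d = 2.668 J
At Q: ½mv² + mgh₂ = mgh₁ − W_f
½mv² = 29.822 − 2.668 − 20.405 = 6.7493 J
v = √(2 × 6.7493/0.16) = 9.185 m/s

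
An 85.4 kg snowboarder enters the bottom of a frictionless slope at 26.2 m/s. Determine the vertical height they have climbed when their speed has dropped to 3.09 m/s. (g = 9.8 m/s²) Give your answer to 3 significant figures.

h = 34.5 m

Energy balance between the two points: ½mv₁² = ½mv₂² + mgh
h = (v₁² − v₂²)/(2g) = (26.2² − 3.09²)/(2 × 9.8) = 34.54 m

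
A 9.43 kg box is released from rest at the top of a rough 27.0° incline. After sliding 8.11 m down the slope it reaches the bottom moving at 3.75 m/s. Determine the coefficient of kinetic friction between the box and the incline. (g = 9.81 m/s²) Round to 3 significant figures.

mgh = ½mv² + μ_k (mg cosθ) L, with h = L sinθ
mgL sinθ = 340.60 J; ½mv² = 66.305 J
W_f = 340.60 − 66.305 = 274.3 J
μ_k = W_f/(mg cosθ · L) = 274.3/(82.43 × 8.11) = 0.4103

μ_k = 0.410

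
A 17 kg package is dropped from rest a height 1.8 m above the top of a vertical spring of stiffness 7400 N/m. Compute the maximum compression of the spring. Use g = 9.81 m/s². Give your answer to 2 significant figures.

x = 0.31 m

Let x be the compression. The total drop is H + x, and the package is instantaneously at rest at max compression, so energy conservation gives:
mg(H + x) = ½kx²
½(7400)x² − (17)(9.81)x − (17)(9.81)(1.8) = 0
3700x² − 166.8x − 300.2 = 0
x = [166.8 + √(27812 + 4.4428e+06)]/(2 × 3700) = 0.3083 m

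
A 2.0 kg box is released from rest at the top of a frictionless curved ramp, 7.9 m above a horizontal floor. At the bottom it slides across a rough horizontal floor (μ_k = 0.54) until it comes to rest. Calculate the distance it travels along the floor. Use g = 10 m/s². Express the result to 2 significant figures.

Applying the work–energy principle:
At rest all PE has been dissipated by friction: mgh = μ_k m g d
d = h/μ_k = 7.9/0.54 = 14.63 m

d = 15 m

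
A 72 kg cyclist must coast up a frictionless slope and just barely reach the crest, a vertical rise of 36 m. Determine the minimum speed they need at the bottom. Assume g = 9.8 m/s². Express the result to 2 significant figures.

v = 27 m/s

At the top they are momentarily at rest, so all KE converts to PE: ½mv² = mgh
v = √(2gh) = √(2 × 9.8 × 36) = 26.56 m/s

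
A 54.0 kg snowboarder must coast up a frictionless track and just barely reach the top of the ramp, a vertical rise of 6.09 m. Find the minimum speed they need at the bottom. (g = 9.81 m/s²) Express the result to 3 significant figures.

v = 10.9 m/s

At the top they are momentarily at rest, so all KE converts to PE: ½mv² = mgh
v = √(2gh) = √(2 × 9.81 × 6.09) = 10.93 m/s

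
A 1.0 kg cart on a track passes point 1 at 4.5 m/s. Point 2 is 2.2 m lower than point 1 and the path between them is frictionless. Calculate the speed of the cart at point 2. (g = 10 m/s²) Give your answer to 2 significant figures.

v = 8.0 m/s

Equating total energy at the two states: ½mv₀² + mgh = ½mv²
The mass cancels from both sides.
v² = v₀² + 2gh = (4.5)² + 2(10)(2.2) = 64.250
v = √64.250 = 8.016 m/s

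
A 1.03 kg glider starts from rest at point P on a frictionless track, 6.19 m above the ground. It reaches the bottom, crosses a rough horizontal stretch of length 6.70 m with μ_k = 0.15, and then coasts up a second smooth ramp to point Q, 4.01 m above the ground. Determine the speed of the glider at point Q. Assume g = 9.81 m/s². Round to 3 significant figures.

Energy at P: mgh₁ = (1.03)(9.81)(6.19) = 62.546 J
Friction loss: W_f = μ_k mg d = 10.15 J
At Q: ½mv² + mgh₂ = mgh₁ − W_f
½mv² = 62.546 − 10.15 − 40.518 = 11.873 J
v = √(2 × 11.873/1.03) = 4.801 m/s

v = 4.80 m/s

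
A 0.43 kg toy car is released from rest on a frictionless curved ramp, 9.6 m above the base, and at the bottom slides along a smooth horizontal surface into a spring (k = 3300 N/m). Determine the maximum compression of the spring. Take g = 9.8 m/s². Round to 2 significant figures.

x = 0.16 m

Energy conservation (no friction) from release to max compression: mgh = ½kx²
x = √(2mgh/k) = √(2 × 0.43 × 9.8 × 9.6 / 3300) = 0.1566 m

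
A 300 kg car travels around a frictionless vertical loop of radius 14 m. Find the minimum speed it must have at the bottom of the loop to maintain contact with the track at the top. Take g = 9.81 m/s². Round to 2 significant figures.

At the top: mg = mv_top²/r ⇒ v_top² = gr = 137.3 m²/s²
Energy from bottom to top (height 2r): ½mv_bot² = ½mv_top² + mg(2r)
v_bot² = gr + 4gr = 5gr = 686.7
v_bot = √(5gr) = 26.20 m/s

v = 26 m/s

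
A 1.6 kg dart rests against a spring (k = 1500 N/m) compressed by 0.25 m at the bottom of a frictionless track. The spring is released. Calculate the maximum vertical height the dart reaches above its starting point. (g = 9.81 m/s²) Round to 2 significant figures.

h = 3.0 m

All spring PE becomes gravitational PE at the highest point: ½kx² = mgh
h = kx²/(2mg) = (1500)(0.25)²/(2 × 1.6 × 9.81) = 2.986 m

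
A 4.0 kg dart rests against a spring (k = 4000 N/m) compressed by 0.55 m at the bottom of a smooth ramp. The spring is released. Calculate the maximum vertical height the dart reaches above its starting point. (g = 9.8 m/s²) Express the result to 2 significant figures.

h = 15 m

Energy conservation from release to the highest point: ½kx² = mgh
h = kx²/(2mg) = (4000)(0.55)²/(2 × 4.0 × 9.8) = 15.43 m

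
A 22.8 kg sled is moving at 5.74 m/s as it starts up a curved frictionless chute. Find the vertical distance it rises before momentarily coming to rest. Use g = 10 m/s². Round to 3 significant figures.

h = 1.65 m

By energy conservation, ½mv² = mgh
h = v²/(2g) = 5.74²/(2 × 10) = 1.647 m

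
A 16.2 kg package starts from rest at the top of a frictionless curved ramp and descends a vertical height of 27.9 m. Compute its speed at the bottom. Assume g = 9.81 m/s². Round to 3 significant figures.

v = 23.4 m/s

Mechanical energy is conserved (no friction): mgh = ½mv²
The mass cancels from both sides.
v = √(2gh) = √(2 × 9.81 × 27.9) = √547.40 = 23.40 m/s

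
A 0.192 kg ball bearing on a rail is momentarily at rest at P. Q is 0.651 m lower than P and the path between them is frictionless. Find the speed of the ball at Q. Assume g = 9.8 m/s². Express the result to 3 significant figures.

By conservation of mechanical energy, mgh = ½mv²
v = √(2gh) = √(2 × 9.8 × 0.651) = √12.760 = 3.572 m/s

v = 3.57 m/s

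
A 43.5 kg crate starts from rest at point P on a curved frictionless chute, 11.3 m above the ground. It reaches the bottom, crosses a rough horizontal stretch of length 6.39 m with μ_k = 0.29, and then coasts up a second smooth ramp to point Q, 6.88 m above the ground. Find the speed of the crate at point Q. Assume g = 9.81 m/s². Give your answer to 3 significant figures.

v = 7.10 m/s

Energy at P: mgh₁ = (43.5)(9.81)(11.3) = 4822.1 J
Friction loss: W_f = μ_k mg d = 790.8 J
At Q: ½mv² + mgh₂ = mgh₁ − W_f
½mv² = 4822.1 − 790.8 − 2935.9 = 1095.4 J
v = √(2 × 1095.4/43.5) = 7.097 m/s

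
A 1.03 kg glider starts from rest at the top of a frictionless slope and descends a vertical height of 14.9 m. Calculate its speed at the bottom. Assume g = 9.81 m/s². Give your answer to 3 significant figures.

Energy conservation between the two points: mgh = ½mv²
v = √(2gh) = √(2 × 9.81 × 14.9) = √292.34 = 17.10 m/s

v = 17.1 m/s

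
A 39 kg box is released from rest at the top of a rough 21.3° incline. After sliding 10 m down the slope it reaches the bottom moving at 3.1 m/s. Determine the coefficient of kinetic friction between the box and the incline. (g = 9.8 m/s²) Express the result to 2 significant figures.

mgh = ½mv² + μ_k (mg cosθ) L, with h = L sinθ
mgL sinθ = 1388.3 J; ½mv² = 187.40 J
W_f = 1388.3 − 187.40 = 1201 J
μ_k = W_f/(mg cosθ · L) = 1201/(356.1 × 10) = 0.3373

μ_k = 0.34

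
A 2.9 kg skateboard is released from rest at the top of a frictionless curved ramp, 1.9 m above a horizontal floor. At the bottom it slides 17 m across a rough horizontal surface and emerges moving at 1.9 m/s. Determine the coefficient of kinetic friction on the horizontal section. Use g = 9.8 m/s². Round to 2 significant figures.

μ_k = 0.10

Applying the work–energy principle:
mgh = ½mv² + μ_k m g d
mgh = 53.998 J; ½mv² = 5.2345 J
W_f = 53.998 − 5.2345 = 48.76 J
μ_k = W_f/(mg·d) = 48.76/(28.42 × 17) = 0.1009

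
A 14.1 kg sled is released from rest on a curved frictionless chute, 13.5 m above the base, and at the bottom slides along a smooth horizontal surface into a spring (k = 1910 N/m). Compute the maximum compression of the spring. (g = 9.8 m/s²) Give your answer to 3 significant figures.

x = 1.40 m

Energy conservation (no friction) from release to max compression: mgh = ½kx²
x = √(2mgh/k) = √(2 × 14.1 × 9.8 × 13.5 / 1910) = 1.398 m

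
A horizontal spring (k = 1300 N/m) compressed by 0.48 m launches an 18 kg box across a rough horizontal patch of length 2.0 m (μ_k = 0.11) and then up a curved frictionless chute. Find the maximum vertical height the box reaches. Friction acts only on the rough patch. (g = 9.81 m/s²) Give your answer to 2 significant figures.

Spring energy: E₀ = ½kx² = ½(1300)(0.48)² = 149.76 J
Friction: W_f = μ_k mg d = (0.11)(18)(9.81)(2.0) = 38.85 J
Energy at base of ramp: E = 149.76 − 38.85 = 110.91 J
At max height all remaining energy is PE: mgh = E ⇒ h = E/(mg) = 110.91/(18 × 9.81) = 0.6281 m

h = 0.63 m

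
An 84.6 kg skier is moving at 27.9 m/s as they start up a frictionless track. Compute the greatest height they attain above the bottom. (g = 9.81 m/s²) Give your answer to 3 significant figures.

By energy conservation, ½mv² = mgh
h = v²/(2g) = 27.9²/(2 × 9.81) = 39.67 m

h = 39.7 m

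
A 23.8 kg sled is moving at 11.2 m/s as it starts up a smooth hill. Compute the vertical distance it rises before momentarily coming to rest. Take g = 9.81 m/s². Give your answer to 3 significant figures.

Setting KE at the bottom equal to PE gained: ½mv² = mgh
h = v²/(2g) = 11.2²/(2 × 9.81) = 6.393 m

h = 6.39 m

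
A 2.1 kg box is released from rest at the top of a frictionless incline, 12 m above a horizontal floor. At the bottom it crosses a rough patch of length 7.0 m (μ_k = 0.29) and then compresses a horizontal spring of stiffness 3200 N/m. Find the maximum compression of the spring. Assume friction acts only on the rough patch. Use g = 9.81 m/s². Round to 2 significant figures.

Initial energy: E₁ = mgh = (2.1)(9.81)(12) = 247.21 J
Friction removes W_f = μ_k mg d = (0.29)(2.1)(9.81)(7.0) = 41.82 J
Energy reaching the spring: E = 247.21 − 41.82 = 205.39 J
At max compression ½kx² = E ⇒ x = √(2E/k) = √(2 × 205.39/3200) = 0.3583 m

x = 0.36 m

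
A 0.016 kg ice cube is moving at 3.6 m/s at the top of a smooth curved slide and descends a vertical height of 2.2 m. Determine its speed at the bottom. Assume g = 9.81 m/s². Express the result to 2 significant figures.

v = 7.5 m/s

By conservation of mechanical energy, ½mv₀² + mgh = ½mv²
v² = v₀² + 2gh = (3.6)² + 2(9.81)(2.2) = 56.124
v = √56.124 = 7.492 m/s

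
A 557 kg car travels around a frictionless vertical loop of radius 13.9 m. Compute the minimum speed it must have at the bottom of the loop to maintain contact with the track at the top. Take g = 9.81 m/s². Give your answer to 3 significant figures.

At the top: mg = mv_top²/r ⇒ v_top² = gr = 136.4 m²/s²
Energy from bottom to top (height 2r): ½mv_bot² = ½mv_top² + mg(2r)
v_bot² = gr + 4gr = 5gr = 681.8
v_bot = √(5gr) = 26.11 m/s

v = 26.1 m/s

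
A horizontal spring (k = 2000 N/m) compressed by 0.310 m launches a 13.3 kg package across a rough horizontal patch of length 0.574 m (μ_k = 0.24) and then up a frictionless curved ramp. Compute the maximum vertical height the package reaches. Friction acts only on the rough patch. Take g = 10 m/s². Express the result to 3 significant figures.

h = 0.585 m

Spring energy: E₀ = ½kx² = ½(2000)(0.310)² = 96.100 J
Friction: W_f = μ_k mg d = (0.24)(13.3)(10)(0.574) = 18.32 J
Energy at base of ramp: E = 96.100 − 18.32 = 77.778 J
At max height all remaining energy is PE: mgh = E ⇒ h = E/(mg) = 77.778/(13.3 × 10) = 0.5848 m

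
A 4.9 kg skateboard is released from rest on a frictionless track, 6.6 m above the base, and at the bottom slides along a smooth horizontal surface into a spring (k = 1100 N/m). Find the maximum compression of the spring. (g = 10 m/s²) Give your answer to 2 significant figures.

x = 0.77 m

Gravitational PE at the top equals spring PE at max compression: mgh = ½kx²
x = √(2mgh/k) = √(2 × 4.9 × 10 × 6.6 / 1100) = 0.7668 m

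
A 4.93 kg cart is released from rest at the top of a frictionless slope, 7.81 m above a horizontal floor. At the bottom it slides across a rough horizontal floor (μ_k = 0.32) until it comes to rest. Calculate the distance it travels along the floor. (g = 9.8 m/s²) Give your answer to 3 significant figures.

d = 24.4 m

Energy at the top = energy at the end + work done against friction:
At rest all PE has been dissipated by friction: mgh = μ_k m g d
d = h/μ_k = 7.81/0.32 = 24.41 m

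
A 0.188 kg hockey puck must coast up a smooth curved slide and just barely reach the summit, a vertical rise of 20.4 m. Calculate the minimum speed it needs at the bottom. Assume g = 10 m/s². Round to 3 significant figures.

At the top it is momentarily at rest, so all KE converts to PE: ½mv² = mgh
v = √(2gh) = √(2 × 10 × 20.4) = 20.20 m/s

v = 20.2 m/s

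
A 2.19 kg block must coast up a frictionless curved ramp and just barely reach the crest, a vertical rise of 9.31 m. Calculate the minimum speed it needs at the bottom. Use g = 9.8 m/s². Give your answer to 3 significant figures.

v = 13.5 m/s

At the top it is momentarily at rest, so all KE converts to PE: ½mv² = mgh
v = √(2gh) = √(2 × 9.8 × 9.31) = 13.51 m/s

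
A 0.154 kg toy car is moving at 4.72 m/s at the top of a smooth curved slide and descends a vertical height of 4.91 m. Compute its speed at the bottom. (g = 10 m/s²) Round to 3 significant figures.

By conservation of mechanical energy, ½mv₀² + mgh = ½mv²
v² = v₀² + 2gh = (4.72)² + 2(10)(4.91) = 120.48
v = √120.48 = 10.98 m/s

v = 11.0 m/s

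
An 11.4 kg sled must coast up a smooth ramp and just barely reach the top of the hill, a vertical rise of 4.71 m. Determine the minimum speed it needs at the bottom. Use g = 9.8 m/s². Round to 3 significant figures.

At the top it is momentarily at rest, so all KE converts to PE: ½mv² = mgh
v = √(2gh) = √(2 × 9.8 × 4.71) = 9.608 m/s

v = 9.61 m/s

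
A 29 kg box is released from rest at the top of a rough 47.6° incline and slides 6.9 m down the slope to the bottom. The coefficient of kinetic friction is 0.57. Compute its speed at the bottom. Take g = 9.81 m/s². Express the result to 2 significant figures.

Work–energy: mg(L sinθ) − μ_k(mg cosθ)L = ½mv²
mgh = mgL sinθ = (29)(9.81)(6.9)sin47.6° = 1449.6 J
W_f = μ_k mg cosθ · L = (0.57)(29)(9.81)cos47.6°·6.9 = 754.5 J
½mv² = 1449.6 − 754.5 = 695.10 J
v = √(2 × 695.10/29) = 6.924 m/s

v = 6.9 m/s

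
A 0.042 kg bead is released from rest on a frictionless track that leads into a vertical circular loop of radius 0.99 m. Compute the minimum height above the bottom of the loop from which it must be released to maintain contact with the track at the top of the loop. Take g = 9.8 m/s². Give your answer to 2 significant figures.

At the top, for minimum speed gravity alone supplies the centripetal force: mg = mv_top²/r ⇒ v_top² = gr = 9.702 m²/s²
Energy conservation from release height h to the top (height 2r): mgh = ½mv_top² + mg(2r)
h = v_top²/(2g) + 2r = r/2 + 2r = 5r/2 = 2.475 m

h = 2.5 m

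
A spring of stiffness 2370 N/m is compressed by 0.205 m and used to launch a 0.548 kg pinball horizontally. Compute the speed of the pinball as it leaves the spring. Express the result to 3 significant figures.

v = 13.5 m/s

Conservation of energy: ½kx² = ½mv²
v = x√(k/m) = 0.205 × √(2370/0.548) = 13.48 m/s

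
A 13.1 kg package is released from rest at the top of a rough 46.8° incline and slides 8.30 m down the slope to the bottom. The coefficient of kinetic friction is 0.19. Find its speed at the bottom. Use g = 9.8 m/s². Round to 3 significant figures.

v = 9.87 m/s

Work–energy: mg(L sinθ) − μ_k(mg cosθ)L = ½mv²
mgh = mgL sinθ = (13.1)(9.8)(8.30)sin46.8° = 776.76 J
W_f = μ_k mg cosθ · L = (0.19)(13.1)(9.8)cos46.8°·8.30 = 138.6 J
½mv² = 776.76 − 138.6 = 638.17 J
v = √(2 × 638.17/13.1) = 9.871 m/s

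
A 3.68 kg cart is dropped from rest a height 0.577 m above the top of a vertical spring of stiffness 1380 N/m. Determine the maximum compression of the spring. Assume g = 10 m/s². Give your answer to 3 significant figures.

Let x be the compression. The total drop is H + x, and the cart is instantaneously at rest at max compression, so energy conservation gives:
mg(H + x) = ½kx²
½(1380)x² − (3.68)(10)x − (3.68)(10)(0.577) = 0
690.0x² − 36.80x − 21.23 = 0
x = [36.80 + √(1354 + 58605)]/(2 × 690.0) = 0.2041 m

x = 0.204 m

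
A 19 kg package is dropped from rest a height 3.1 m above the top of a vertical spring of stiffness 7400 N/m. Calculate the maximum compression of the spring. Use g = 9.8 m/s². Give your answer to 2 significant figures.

Measuring PE from the top of the relaxed spring, at max compression the package has dropped H + x with zero KE, so:
mg(H + x) = ½kx²
½(7400)x² − (19)(9.8)x − (19)(9.8)(3.1) = 0
3700x² − 186.2x − 577.2 = 0
x = [186.2 + √(34670 + 8.5429e+06)]/(2 × 3700) = 0.4209 m

x = 0.42 m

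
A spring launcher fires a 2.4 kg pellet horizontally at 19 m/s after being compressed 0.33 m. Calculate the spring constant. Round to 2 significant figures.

k = 8000 N/m

Energy stored in the spring equals the launch KE: ½kx² = ½mv²
k = mv²/x² = (2.4)(19)²/(0.33)² = 7956 N/m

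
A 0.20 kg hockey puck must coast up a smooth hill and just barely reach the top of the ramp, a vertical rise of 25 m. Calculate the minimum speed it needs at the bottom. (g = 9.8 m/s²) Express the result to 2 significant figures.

At the top it is momentarily at rest, so all KE converts to PE: ½mv² = mgh
v = √(2gh) = √(2 × 9.8 × 25) = 22.14 m/s

v = 22 m/s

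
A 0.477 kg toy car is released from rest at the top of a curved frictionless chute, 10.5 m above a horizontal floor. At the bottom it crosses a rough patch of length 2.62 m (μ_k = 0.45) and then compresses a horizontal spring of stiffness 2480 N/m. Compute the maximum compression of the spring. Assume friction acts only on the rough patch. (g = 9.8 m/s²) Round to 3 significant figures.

x = 0.187 m

Initial energy: E₁ = mgh = (0.477)(9.8)(10.5) = 49.083 J
Friction removes W_f = μ_k mg d = (0.45)(0.477)(9.8)(2.62) = 5.511 J
Energy reaching the spring: E = 49.083 − 5.511 = 43.572 J
At max compression ½kx² = E ⇒ x = √(2E/k) = √(2 × 43.572/2480) = 0.1875 m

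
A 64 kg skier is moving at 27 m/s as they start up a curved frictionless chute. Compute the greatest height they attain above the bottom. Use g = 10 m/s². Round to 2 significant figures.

h = 36 m

Setting KE at the bottom equal to PE gained: ½mv² = mgh
h = v²/(2g) = 27²/(2 × 10) = 36.45 m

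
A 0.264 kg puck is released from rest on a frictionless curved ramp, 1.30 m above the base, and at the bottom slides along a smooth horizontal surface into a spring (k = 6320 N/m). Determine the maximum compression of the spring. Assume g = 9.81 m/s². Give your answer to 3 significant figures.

x = 0.0326 m

Energy conservation (no friction) from release to max compression: mgh = ½kx²
x = √(2mgh/k) = √(2 × 0.264 × 9.81 × 1.30 / 6320) = 0.03264 m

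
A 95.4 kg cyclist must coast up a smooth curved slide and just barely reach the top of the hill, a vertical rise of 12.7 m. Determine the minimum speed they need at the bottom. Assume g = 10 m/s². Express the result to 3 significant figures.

v = 15.9 m/s

At the top they are momentarily at rest, so all KE converts to PE: ½mv² = mgh
v = √(2gh) = √(2 × 10 × 12.7) = 15.94 m/s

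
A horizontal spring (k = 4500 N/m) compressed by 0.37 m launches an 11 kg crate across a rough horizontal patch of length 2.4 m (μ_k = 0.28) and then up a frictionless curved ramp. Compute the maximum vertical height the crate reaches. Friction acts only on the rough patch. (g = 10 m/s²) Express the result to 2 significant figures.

Spring energy: E₀ = ½kx² = ½(4500)(0.37)² = 308.02 J
Friction: W_f = μ_k mg d = (0.28)(11)(10)(2.4) = 73.92 J
Energy at base of ramp: E = 308.02 − 73.92 = 234.10 J
At max height all remaining energy is PE: mgh = E ⇒ h = E/(mg) = 234.10/(11 × 10) = 2.128 m

h = 2.1 m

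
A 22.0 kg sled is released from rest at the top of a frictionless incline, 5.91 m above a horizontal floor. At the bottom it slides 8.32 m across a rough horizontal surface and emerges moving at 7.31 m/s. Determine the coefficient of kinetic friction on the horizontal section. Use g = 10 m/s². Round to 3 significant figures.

μ_k = 0.389

Energy bookkeeping (friction removes W_f = μ_k N d):
mgh = ½mv² + μ_k m g d
mgh = 1300.2 J; ½mv² = 587.80 J
W_f = 1300.2 − 587.80 = 712.4 J
μ_k = W_f/(mg·d) = 712.4/(220.0 × 8.32) = 0.3892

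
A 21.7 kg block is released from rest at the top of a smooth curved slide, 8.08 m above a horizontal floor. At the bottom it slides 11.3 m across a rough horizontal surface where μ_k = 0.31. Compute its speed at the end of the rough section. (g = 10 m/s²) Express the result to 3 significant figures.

v = 9.57 m/s

Energy at the top = energy at the end + work done against friction:
mgh = ½mv² + μ_k m g d
W_f = μ_k mg d = (0.31)(21.7)(10)(11.3) = 760.2 J
½mv² = mgh − W_f = 1753.4 − 760.2 = 993.21 J
v = √(2 × 993.21/21.7) = 9.568 m/s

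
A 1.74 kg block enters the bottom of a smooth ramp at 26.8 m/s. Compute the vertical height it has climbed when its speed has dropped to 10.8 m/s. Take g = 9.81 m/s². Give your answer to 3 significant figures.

h = 30.7 m

Energy balance between the two points: ½mv₁² = ½mv₂² + mgh
h = (v₁² − v₂²)/(2g) = (26.8² − 10.8²)/(2 × 9.81) = 30.66 m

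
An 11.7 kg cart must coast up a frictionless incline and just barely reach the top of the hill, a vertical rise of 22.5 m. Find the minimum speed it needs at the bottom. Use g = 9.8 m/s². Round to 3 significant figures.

At the top it is momentarily at rest, so all KE converts to PE: ½mv² = mgh
v = √(2gh) = √(2 × 9.8 × 22.5) = 21.00 m/s

v = 21.0 m/s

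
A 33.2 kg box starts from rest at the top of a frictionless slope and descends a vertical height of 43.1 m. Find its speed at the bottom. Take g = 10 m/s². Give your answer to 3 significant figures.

Mechanical energy is conserved (no friction): mgh = ½mv²
The mass cancels from both sides.
v = √(2gh) = √(2 × 10 × 43.1) = √862.00 = 29.36 m/s

v = 29.4 m/s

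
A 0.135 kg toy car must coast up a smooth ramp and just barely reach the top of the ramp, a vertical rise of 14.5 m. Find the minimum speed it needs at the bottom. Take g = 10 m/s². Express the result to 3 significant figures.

At the top it is momentarily at rest, so all KE converts to PE: ½mv² = mgh
v = √(2gh) = √(2 × 10 × 14.5) = 17.03 m/s

v = 17.0 m/s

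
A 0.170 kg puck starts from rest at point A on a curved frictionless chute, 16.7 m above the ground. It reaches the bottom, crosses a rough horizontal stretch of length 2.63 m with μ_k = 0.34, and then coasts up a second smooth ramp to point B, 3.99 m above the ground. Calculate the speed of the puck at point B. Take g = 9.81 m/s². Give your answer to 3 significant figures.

Energy at A: mgh₁ = (0.170)(9.81)(16.7) = 27.851 J
Friction loss: W_f = μ_k mg d = 1.491 J
At B: ½mv² + mgh₂ = mgh₁ − W_f
½mv² = 27.851 − 1.491 − 6.6541 = 19.705 J
v = √(2 × 19.705/0.170) = 15.23 m/s

v = 15.2 m/s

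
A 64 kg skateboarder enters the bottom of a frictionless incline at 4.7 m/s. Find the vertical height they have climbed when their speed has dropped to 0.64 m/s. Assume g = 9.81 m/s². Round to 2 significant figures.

h = 1.1 m

Conservation of energy: ½mv₁² = ½mv₂² + mgh
h = (v₁² − v₂²)/(2g) = (4.7² − 0.64²)/(2 × 9.81) = 1.105 m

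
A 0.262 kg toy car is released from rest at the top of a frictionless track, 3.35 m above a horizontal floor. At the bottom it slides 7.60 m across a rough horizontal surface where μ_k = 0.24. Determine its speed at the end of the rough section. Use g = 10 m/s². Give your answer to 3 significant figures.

v = 5.52 m/s

Energy bookkeeping (friction removes W_f = μ_k N d):
mgh = ½mv² + μ_k m g d
W_f = μ_k mg d = (0.24)(0.262)(10)(7.60) = 4.779 J
½mv² = mgh − W_f = 8.7770 − 4.779 = 3.9981 J
v = √(2 × 3.9981/0.262) = 5.524 m/s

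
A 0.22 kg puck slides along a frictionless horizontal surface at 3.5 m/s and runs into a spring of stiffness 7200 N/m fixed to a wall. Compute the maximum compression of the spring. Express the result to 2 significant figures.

Conservation of energy between contact and max compression: ½mv² = ½kx²
x = v√(m/k) = 3.5 × √(0.22/7200) = 0.01935 m

x = 0.019 m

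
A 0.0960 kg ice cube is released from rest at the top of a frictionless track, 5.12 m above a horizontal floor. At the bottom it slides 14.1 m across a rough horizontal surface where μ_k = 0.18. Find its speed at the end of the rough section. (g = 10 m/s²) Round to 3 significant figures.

Energy bookkeeping (friction removes W_f = μ_k N d):
mgh = ½mv² + μ_k m g d
W_f = μ_k mg d = (0.18)(0.0960)(10)(14.1) = 2.436 J
½mv² = mgh − W_f = 4.9152 − 2.436 = 2.4787 J
v = √(2 × 2.4787/0.0960) = 7.186 m/s

v = 7.19 m/s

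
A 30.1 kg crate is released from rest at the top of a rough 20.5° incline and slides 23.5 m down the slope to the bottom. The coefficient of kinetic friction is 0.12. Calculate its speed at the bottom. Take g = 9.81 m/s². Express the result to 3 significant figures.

Energy: mgh = ½mv² + W_f, with h = L sinθ and W_f = μ_k (mg cosθ) L
mgh = mgL sinθ = (30.1)(9.81)(23.5)sin20.5° = 2430.1 J
W_f = μ_k mg cosθ · L = (0.12)(30.1)(9.81)cos20.5°·23.5 = 780.0 J
½mv² = 2430.1 − 780.0 = 1650.2 J
v = √(2 × 1650.2/30.1) = 10.47 m/s

v = 10.5 m/s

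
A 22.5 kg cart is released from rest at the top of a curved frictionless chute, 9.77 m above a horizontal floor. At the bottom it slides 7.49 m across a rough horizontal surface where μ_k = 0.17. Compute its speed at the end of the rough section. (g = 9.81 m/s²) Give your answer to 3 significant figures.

Energy at the top = energy at the end + work done against friction:
mgh = ½mv² + μ_k m g d
W_f = μ_k mg d = (0.17)(22.5)(9.81)(7.49) = 281.0 J
½mv² = mgh − W_f = 2156.5 − 281.0 = 1875.4 J
v = √(2 × 1875.4/22.5) = 12.91 m/s

v = 12.9 m/s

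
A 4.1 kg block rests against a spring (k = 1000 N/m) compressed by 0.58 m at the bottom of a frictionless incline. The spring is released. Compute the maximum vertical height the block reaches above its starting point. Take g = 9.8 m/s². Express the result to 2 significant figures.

h = 4.2 m

All spring PE becomes gravitational PE at the highest point: ½kx² = mgh
h = kx²/(2mg) = (1000)(0.58)²/(2 × 4.1 × 9.8) = 4.186 m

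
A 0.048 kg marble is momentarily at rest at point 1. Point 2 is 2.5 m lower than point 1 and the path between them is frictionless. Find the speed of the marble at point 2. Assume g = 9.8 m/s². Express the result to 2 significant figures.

v = 7.0 m/s

By conservation of mechanical energy, mgh = ½mv²
v = √(2gh) = √(2 × 9.8 × 2.5) = √49.000 = 7.000 m/s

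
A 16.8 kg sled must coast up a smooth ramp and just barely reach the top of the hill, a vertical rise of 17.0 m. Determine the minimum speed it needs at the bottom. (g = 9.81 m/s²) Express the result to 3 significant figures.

At the top it is momentarily at rest, so all KE converts to PE: ½mv² = mgh
v = √(2gh) = √(2 × 9.81 × 17.0) = 18.26 m/s

v = 18.3 m/s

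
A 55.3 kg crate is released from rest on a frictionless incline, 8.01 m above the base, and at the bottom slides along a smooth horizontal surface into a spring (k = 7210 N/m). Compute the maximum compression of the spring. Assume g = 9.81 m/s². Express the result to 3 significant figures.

x = 1.10 m

Gravitational PE at the top equals spring PE at max compression: mgh = ½kx²
x = √(2mgh/k) = √(2 × 55.3 × 9.81 × 8.01 / 7210) = 1.098 m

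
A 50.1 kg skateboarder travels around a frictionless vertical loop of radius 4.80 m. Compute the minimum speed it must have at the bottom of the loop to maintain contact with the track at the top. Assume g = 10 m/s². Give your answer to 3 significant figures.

At the top: mg = mv_top²/r ⇒ v_top² = gr = 48.00 m²/s²
Energy from bottom to top (height 2r): ½mv_bot² = ½mv_top² + mg(2r)
v_bot² = gr + 4gr = 5gr = 240.0
v_bot = √(5gr) = 15.49 m/s

v = 15.5 m/s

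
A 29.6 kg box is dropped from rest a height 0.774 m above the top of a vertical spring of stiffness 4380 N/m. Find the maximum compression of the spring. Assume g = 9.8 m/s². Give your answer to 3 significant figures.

Measuring PE from the top of the relaxed spring, at max compression the box has dropped H + x with zero KE, so:
mg(H + x) = ½kx²
½(4380)x² − (29.6)(9.8)x − (29.6)(9.8)(0.774) = 0
2190x² − 290.1x − 224.5 = 0
x = [290.1 + √(84146 + 1.9668e+06)]/(2 × 2190) = 0.3932 m

x = 0.393 m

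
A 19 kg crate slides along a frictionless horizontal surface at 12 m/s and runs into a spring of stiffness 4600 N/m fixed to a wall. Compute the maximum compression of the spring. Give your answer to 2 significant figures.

Conservation of energy between contact and max compression: ½mv² = ½kx²
x = v√(m/k) = 12 × √(19/4600) = 0.7712 m

x = 0.77 m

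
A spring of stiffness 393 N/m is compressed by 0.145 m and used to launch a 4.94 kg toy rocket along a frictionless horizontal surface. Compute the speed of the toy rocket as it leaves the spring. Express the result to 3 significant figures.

The toy rocket leaves the spring when the spring is at natural length, so ½kx² = ½mv²
v = x√(k/m) = 0.145 × √(393/4.94) = 1.293 m/s

v = 1.29 m/s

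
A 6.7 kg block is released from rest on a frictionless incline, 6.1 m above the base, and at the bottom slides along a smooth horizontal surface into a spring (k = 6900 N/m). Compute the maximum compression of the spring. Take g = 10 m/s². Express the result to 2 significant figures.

x = 0.34 m

Gravitational PE at the top equals spring PE at max compression: mgh = ½kx²
x = √(2mgh/k) = √(2 × 6.7 × 10 × 6.1 / 6900) = 0.3442 m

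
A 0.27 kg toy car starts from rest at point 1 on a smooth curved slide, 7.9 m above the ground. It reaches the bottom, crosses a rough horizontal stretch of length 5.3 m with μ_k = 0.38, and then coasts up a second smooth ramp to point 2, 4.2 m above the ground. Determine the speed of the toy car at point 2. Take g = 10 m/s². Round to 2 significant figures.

Energy at 1: mgh₁ = (0.27)(10)(7.9) = 21.330 J
Friction loss: W_f = μ_k mg d = 5.438 J
At 2: ½mv² + mgh₂ = mgh₁ − W_f
½mv² = 21.330 − 5.438 − 11.340 = 4.5522 J
v = √(2 × 4.5522/0.27) = 5.807 m/s

v = 5.8 m/s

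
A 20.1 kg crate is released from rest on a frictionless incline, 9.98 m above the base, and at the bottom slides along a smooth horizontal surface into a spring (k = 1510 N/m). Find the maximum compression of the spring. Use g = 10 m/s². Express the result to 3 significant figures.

Energy conservation (no friction) from release to max compression: mgh = ½kx²
x = √(2mgh/k) = √(2 × 20.1 × 10 × 9.98 / 1510) = 1.630 m

x = 1.63 m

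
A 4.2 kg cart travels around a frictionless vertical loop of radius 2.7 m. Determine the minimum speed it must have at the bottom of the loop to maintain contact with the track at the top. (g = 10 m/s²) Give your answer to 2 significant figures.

At the top: mg = mv_top²/r ⇒ v_top² = gr = 27.00 m²/s²
Energy from bottom to top (height 2r): ½mv_bot² = ½mv_top² + mg(2r)
v_bot² = gr + 4gr = 5gr = 135.0
v_bot = √(5gr) = 11.62 m/s

v = 12 m/s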